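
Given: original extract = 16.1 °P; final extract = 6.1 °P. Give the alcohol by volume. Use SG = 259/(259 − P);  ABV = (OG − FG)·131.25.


OG = 259/(259 − 16.1) = 1.0663
FG = 259/(259 − 6.1) = 1.0241
ABV = (1.0663 − 1.0241)·131.25

5.5338 % ABV


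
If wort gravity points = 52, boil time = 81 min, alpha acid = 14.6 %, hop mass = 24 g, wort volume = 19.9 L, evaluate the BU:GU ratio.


U = 1.65·0.000125^(GP/1000)·(1−e^(−0.04t))/4.15;  IBU = (α/100)·m·U·1000/V;  BU:GU = IBU/GP
U = 1.65·0.000125^(52/1000)·(1−e^(−0.04·81))/4.15 = 0.2394
IBU = (14.6/100)·24·0.2394·1000/19.9 = 42.1537
BU:GU = 42.1537/52

0.8106


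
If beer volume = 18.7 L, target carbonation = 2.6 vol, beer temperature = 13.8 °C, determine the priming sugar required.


residual = 14.695·(0.01821 + 0.09011·e^(−0.04·T));  sugar = (target − residual)·4.0·V
residual = 14.695·(0.01821 + 0.09011·e^(−0.04·13.8)) = 1.0300
sugar = (2.6 − 1.0300)·4.0·18.7

117.4325 g


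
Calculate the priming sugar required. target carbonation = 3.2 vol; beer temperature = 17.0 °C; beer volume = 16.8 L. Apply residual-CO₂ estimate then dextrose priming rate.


residual = 14.695·(0.01821 + 0.09011·e^(−0.04·T));  sugar = (target − residual)·4.0·V
residual = 14.695·(0.01821 + 0.09011·e^(−0.04·17.0)) = 0.9384
sugar = (3.2 − 0.9384)·4.0·16.8

151.9768 g


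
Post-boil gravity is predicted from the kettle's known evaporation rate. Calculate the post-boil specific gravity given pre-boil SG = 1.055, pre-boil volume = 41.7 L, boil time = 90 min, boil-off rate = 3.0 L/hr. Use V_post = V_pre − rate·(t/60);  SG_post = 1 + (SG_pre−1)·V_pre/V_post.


V_post = 41.7 − 3.0·(90/60) = 37.2000
SG_post = 1 + (1.055 − 1)·41.7/37.2000

1.0617


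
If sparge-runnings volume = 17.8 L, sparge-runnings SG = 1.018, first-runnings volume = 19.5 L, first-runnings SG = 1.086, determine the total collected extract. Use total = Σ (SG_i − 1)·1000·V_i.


first = (1.086 − 1)·1000·19.5 = 1677.0000
sparge = (1.018 − 1)·1000·17.8 = 320.4000
total = 1677.0000 + 320.4000

1997.4000 gravity·L


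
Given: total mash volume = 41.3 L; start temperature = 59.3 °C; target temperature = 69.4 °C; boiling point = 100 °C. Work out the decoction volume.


V_dec = V_total·(T_target − T_start)/(T_boil − T_start)
V_dec = 41.3·(69.4 − 59.3)/(100 − 59.3)

10.2489 L


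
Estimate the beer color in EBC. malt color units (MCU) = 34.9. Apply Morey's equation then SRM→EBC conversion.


SRM = 1.4922·MCU^0.6859;  EBC = SRM·1.97
SRM = 1.4922·34.9^0.6859 = 17.0628
EBC = 17.0628·1.97

33.6138 EBC


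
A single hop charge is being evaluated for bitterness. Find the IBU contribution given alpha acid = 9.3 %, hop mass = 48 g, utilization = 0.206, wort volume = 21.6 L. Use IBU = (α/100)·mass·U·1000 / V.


IBU = (9.3/100)·48·0.206·1000 / 21.6

42.5733 IBU


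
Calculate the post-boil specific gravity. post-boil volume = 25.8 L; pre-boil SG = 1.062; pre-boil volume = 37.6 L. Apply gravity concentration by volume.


SG_post = 1 + (SG_pre − 1)·V_pre/V_post
pts_pre = (1.062 − 1)·1000 = 62.0000
pts_post = 62.0000·37.6/25.8 = 90.3566
SG_post = 1 + 90.3566/1000

1.0904


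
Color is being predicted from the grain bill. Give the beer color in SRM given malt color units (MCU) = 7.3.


SRM = 1.4922 · MCU^0.6859
SRM = 1.4922 · 7.3^0.6859

5.8342 SRM


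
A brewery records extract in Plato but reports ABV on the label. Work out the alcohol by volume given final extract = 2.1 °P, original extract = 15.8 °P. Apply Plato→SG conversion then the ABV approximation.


SG = 259/(259 − P);  ABV = (OG − FG)·131.25
OG = 259/(259 − 15.8) = 1.0650
FG = 259/(259 − 2.1) = 1.0082
ABV = (1.0650 − 1.0082)·131.25

7.4540 % ABV


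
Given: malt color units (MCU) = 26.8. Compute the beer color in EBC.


SRM = 1.4922·MCU^0.6859;  EBC = SRM·1.97
SRM = 1.4922·26.8^0.6859 = 14.2359
EBC = 14.2359·1.97

28.0447 EBC


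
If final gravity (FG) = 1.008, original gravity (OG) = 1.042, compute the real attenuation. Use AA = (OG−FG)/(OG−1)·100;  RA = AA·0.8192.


AA = (1.042 − 1.008)/(1.042 − 1)·100 = 80.9524
RA = 80.9524·0.8192

66.3162 %


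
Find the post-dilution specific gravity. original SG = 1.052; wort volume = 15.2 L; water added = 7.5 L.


SG_new = 1 + (SG_old − 1)·V_old/(V_old + V_water)
pts = (1.052 − 1)·1000·15.2/(15.2 + 7.5) = 34.8194
SG_new = 1 + 34.8194/1000

1.0348


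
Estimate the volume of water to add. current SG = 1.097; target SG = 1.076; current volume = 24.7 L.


V_water = V·((SG_curr − 1)/(SG_target − 1) − 1)
V_water = 24.7·((1.097 − 1)/(1.076 − 1) − 1)

6.8250 L


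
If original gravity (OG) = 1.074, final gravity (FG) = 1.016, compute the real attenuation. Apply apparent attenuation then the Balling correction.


AA = (OG−FG)/(OG−1)·100;  RA = AA·0.8192
AA = (1.074 − 1.016)/(1.074 − 1)·100 = 78.3784
RA = 78.3784·0.8192

64.2076 %


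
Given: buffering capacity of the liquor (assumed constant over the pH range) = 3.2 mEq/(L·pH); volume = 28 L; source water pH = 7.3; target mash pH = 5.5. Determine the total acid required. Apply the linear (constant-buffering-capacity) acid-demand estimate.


acid = buffering capacity · (pH_source − pH_target) · V
acid = 3.2 · (7.3 − 5.5) · 28

161.2800 mEq


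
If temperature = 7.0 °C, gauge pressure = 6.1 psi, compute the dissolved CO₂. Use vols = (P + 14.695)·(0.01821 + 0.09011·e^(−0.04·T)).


vols = (6.1 + 14.695)·(0.01821 + 0.09011·e^(−0.04·7.0))

1.7949 volumes


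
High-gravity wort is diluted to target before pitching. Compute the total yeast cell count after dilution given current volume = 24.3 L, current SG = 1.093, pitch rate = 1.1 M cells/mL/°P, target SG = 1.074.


V_w = V·((SG_c−1)/(SG_t−1)−1);  °P = 259 − 259/SG_t;  cells = rate·(V+V_w)·°P
V_w = 24.3·((1.093−1)/(1.074−1)−1) = 6.2392
V_final = 24.3 + 6.2392 = 30.5392
°P = 259 − 259/1.074 = 17.8454
cells = 1.1·30.5392·17.8454

599.4837 billion cells


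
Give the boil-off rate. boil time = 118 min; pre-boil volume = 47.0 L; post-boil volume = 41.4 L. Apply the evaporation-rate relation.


rate = (V_pre − V_post) / (t_min/60)
rate = (47.0 − 41.4) / (118/60)

2.8475 L/hr


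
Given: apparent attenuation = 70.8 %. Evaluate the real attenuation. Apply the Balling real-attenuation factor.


RA = AA · 0.8192
RA = 70.8 · 0.8192

57.9994 %


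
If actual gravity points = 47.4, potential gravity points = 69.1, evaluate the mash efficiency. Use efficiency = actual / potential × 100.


efficiency = 47.4 / 69.1 × 100

68.5962 %


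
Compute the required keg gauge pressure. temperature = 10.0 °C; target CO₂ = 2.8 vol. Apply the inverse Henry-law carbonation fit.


psi = vols/(0.01821 + 0.09011·e^(−0.04·T)) − 14.695
psi = 2.8/(0.01821 + 0.09011·e^(−0.04·10.0)) − 14.695

20.9227 psi


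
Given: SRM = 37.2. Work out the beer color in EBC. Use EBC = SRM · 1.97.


EBC = 37.2 · 1.97

73.2840 EBC


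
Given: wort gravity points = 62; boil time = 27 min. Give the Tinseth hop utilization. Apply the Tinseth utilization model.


U = 1.65·0.000125^(GP/1000) · (1 − e^(−0.04·t))/4.15
bigness = 1.65·0.000125^(62/1000) = 0.9451
boil_factor = (1 − e^(−0.04·27))/4.15 = 0.1591
U = 0.9451 · 0.1591

0.1504


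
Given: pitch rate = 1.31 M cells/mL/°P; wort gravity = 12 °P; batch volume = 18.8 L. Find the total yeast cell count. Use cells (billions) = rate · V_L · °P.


cells = 1.31 · 18.8 · 12

295.5360 billion cells


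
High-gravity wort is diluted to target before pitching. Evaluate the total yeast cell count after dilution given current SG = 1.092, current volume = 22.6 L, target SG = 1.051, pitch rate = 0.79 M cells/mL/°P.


V_w = V·((SG_c−1)/(SG_t−1)−1);  °P = 259 − 259/SG_t;  cells = rate·(V+V_w)·°P
V_w = 22.6·((1.092−1)/(1.051−1)−1) = 18.1686
V_final = 22.6 + 18.1686 = 40.7686
°P = 259 − 259/1.051 = 12.5680
cells = 0.79·40.7686·12.5680

404.7813 billion cells


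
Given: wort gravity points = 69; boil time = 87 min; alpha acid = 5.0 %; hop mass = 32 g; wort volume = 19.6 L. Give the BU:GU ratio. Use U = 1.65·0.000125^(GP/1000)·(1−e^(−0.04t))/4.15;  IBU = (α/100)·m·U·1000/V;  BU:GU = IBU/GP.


U = 1.65·0.000125^(69/1000)·(1−e^(−0.04·87))/4.15 = 0.2073
IBU = (5.0/100)·32·0.2073·1000/19.6 = 16.9199
BU:GU = 16.9199/69

0.2452


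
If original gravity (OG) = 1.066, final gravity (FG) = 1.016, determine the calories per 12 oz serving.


ABW = (OG−FG)·131.25·0.79/FG;  °P = 259 − 259/SG (for OG→OE and FG→AE);  RE = 0.1808·OE + 0.8192·AE;  Cal = (6.9·ABW + 4·(RE−0.1))·FG·3.55
ABW = (1.066 − 1.016)·131.25·0.79/1.016 = 5.1027
OE = 259 − 259/1.066 = 16.0356 °P
AE = 259 − 259/1.016 = 4.0787 °P
RE = 0.1808·16.0356 + 0.8192·4.0787 = 6.2405 °P
Cal = (6.9·5.1027 + 4·(6.2405−0.1))·1.016·3.55

215.5822 kcal


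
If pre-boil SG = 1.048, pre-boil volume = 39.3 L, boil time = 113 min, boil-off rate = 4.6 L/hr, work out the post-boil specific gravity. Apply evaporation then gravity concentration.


V_post = V_pre − rate·(t/60);  SG_post = 1 + (SG_pre−1)·V_pre/V_post
V_post = 39.3 − 4.6·(113/60) = 30.6367
SG_post = 1 + (1.048 − 1)·39.3/30.6367

1.0616


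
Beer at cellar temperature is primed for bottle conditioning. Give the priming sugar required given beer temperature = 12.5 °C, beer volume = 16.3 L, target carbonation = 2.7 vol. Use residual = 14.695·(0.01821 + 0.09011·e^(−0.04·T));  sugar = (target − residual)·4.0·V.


residual = 14.695·(0.01821 + 0.09011·e^(−0.04·12.5)) = 1.0707
sugar = (2.7 − 1.0707)·4.0·16.3

106.2275 g


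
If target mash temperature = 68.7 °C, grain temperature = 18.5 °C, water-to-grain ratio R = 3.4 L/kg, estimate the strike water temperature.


T_strike = (0.41/R)·(T_mash − T_grain) + T_mash
T_strike = (0.41/3.4)·(68.7 − 18.5) + 68.7

74.7535 °C


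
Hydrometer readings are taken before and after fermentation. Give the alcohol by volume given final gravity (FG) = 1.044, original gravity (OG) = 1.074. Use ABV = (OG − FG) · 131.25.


ABV = (1.074 − 1.044) · 131.25

3.9375 % ABV


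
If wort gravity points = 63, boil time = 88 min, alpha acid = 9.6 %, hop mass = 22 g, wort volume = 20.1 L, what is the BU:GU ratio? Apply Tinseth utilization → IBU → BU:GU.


U = 1.65·0.000125^(GP/1000)·(1−e^(−0.04t))/4.15;  IBU = (α/100)·m·U·1000/V;  BU:GU = IBU/GP
U = 1.65·0.000125^(63/1000)·(1−e^(−0.04·88))/4.15 = 0.2190
IBU = (9.6/100)·22·0.2190·1000/20.1 = 23.0139
BU:GU = 23.0139/63

0.3653


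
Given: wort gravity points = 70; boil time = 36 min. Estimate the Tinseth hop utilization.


U = 1.65·0.000125^(GP/1000) · (1 − e^(−0.04·t))/4.15
bigness = 1.65·0.000125^(70/1000) = 0.8796
boil_factor = (1 − e^(−0.04·36))/4.15 = 0.1839
U = 0.8796 · 0.1839

0.1617


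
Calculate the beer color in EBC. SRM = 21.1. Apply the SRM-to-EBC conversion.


EBC = SRM · 1.97
EBC = 21.1 · 1.97

41.5670 EBC


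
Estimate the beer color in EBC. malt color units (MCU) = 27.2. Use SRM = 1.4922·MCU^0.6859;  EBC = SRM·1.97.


SRM = 1.4922·27.2^0.6859 = 14.3813
EBC = 14.3813·1.97

28.3311 EBC


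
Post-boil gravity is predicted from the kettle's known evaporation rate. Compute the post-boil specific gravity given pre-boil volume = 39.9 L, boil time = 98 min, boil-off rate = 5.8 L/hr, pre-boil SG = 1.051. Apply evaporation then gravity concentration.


V_post = V_pre − rate·(t/60);  SG_post = 1 + (SG_pre−1)·V_pre/V_post
V_post = 39.9 − 5.8·(98/60) = 30.4267
SG_post = 1 + (1.051 − 1)·39.9/30.4267

1.0669


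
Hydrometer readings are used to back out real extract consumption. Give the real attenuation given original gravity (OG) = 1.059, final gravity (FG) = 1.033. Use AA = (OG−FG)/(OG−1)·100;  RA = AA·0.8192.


AA = (1.059 − 1.033)/(1.059 − 1)·100 = 44.0678
RA = 44.0678·0.8192

36.1003 %


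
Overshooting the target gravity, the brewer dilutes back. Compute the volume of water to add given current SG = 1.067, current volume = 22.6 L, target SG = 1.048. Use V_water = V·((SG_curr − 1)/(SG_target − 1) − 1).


V_water = 22.6·((1.067 − 1)/(1.048 − 1) − 1)

8.9458 L


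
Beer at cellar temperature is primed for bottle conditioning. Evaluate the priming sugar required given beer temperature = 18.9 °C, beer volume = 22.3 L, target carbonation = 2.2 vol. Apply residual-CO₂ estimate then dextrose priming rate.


residual = 14.695·(0.01821 + 0.09011·e^(−0.04·T));  sugar = (target − residual)·4.0·V
residual = 14.695·(0.01821 + 0.09011·e^(−0.04·18.9)) = 0.8893
sugar = (2.2 − 0.8893)·4.0·22.3

116.9103 g


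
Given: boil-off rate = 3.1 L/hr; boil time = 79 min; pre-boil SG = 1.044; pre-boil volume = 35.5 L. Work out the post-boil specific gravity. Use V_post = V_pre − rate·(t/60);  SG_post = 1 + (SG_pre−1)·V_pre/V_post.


V_post = 35.5 − 3.1·(79/60) = 31.4183
SG_post = 1 + (1.044 − 1)·35.5/31.4183

1.0497


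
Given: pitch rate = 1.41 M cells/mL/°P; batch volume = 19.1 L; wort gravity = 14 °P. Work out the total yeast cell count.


cells (billions) = rate · V_L · °P
cells = 1.41 · 19.1 · 14

377.0340 billion cells


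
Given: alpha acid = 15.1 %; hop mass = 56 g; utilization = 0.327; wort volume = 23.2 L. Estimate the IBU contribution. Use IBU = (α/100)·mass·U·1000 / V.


IBU = (15.1/100)·56·0.327·1000 / 23.2

119.1859 IBU


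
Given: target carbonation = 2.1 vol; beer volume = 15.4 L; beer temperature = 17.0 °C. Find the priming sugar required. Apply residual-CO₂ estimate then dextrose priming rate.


residual = 14.695·(0.01821 + 0.09011·e^(−0.04·T));  sugar = (target − residual)·4.0·V
residual = 14.695·(0.01821 + 0.09011·e^(−0.04·17.0)) = 0.9384
sugar = (2.1 − 0.9384)·4.0·15.4

71.5520 g


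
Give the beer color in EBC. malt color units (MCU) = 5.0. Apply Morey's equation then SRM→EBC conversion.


SRM = 1.4922·MCU^0.6859;  EBC = SRM·1.97
SRM = 1.4922·5.0^0.6859 = 4.5004
EBC = 4.5004·1.97

8.8658 EBC


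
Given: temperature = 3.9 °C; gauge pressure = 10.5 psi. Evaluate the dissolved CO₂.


vols = (P + 14.695)·(0.01821 + 0.09011·e^(−0.04·T))
vols = (10.5 + 14.695)·(0.01821 + 0.09011·e^(−0.04·3.9))

2.4012 volumes


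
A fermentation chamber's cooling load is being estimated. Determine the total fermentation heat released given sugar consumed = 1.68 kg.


Q = m_sugar · 590 kJ/kg
Q = 1.68 · 590

991.2000 kJ


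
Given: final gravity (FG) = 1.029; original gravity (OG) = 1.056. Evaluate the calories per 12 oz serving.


ABW = (OG−FG)·131.25·0.79/FG;  °P = 259 − 259/SG (for OG→OE and FG→AE);  RE = 0.1808·OE + 0.8192·AE;  Cal = (6.9·ABW + 4·(RE−0.1))·FG·3.55
ABW = (1.056 − 1.029)·131.25·0.79/1.029 = 2.7207
OE = 259 − 259/1.056 = 13.7348 °P
AE = 259 − 259/1.029 = 7.2993 °P
RE = 0.1808·13.7348 + 0.8192·7.2993 = 8.4629 °P
Cal = (6.9·2.7207 + 4·(8.4629−0.1))·1.029·3.55

190.7718 kcal


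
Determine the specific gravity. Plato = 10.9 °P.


SG = 259/(259 − P)
SG = 259/(259 − 10.9)

1.0439


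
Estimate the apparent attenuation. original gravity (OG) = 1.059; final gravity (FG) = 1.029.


AA = (OG − FG)/(OG − 1) · 100
AA = (1.059 − 1.029)/(1.059 − 1) · 100

50.8475 %


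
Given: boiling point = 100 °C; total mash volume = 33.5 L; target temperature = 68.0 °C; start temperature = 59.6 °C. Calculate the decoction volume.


V_dec = V_total·(T_target − T_start)/(T_boil − T_start)
V_dec = 33.5·(68.0 − 59.6)/(100 − 59.6)

6.9653 L


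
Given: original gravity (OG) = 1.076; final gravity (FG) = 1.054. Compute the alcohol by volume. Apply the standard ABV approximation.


ABV = (OG − FG) · 131.25
ABV = (1.076 − 1.054) · 131.25

2.8875 % ABV


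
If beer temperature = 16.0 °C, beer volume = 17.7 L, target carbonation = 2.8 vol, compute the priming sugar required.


residual = 14.695·(0.01821 + 0.09011·e^(−0.04·T));  sugar = (target − residual)·4.0·V
residual = 14.695·(0.01821 + 0.09011·e^(−0.04·16.0)) = 0.9658
sugar = (2.8 − 0.9658)·4.0·17.7

129.8600 g


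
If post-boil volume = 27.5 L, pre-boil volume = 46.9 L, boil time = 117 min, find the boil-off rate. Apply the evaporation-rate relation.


rate = (V_pre − V_post) / (t_min/60)
rate = (46.9 − 27.5) / (117/60)

9.9487 L/hr


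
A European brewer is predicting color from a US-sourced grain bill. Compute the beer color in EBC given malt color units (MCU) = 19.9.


SRM = 1.4922·MCU^0.6859;  EBC = SRM·1.97
SRM = 1.4922·19.9^0.6859 = 11.6067
EBC = 11.6067·1.97

22.8653 EBC


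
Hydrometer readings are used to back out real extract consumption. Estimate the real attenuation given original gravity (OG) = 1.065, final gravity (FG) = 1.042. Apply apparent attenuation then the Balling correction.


AA = (OG−FG)/(OG−1)·100;  RA = AA·0.8192
AA = (1.065 − 1.042)/(1.065 − 1)·100 = 35.3846
RA = 35.3846·0.8192

28.9871 %


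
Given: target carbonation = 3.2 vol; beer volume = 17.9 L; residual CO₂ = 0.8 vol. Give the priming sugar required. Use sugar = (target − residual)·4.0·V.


sugar = (3.2 − 0.8)·4.0·17.9

171.8400 g


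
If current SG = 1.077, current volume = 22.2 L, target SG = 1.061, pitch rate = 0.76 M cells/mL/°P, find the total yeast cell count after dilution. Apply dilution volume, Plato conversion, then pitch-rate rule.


V_w = V·((SG_c−1)/(SG_t−1)−1);  °P = 259 − 259/SG_t;  cells = rate·(V+V_w)·°P
V_w = 22.2·((1.077−1)/(1.061−1)−1) = 5.8230
V_final = 22.2 + 5.8230 = 28.0230
°P = 259 − 259/1.061 = 14.8907
cells = 0.76·28.0230·14.8907

317.1332 billion cells


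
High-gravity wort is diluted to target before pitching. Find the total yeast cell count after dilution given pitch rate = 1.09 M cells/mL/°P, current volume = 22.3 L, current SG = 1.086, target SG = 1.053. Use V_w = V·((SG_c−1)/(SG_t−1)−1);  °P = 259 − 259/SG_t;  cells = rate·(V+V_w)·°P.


V_w = 22.3·((1.086−1)/(1.053−1)−1) = 13.8849
V_final = 22.3 + 13.8849 = 36.1849
°P = 259 − 259/1.053 = 13.0361
cells = 1.09·36.1849·13.0361

514.1635 billion cells


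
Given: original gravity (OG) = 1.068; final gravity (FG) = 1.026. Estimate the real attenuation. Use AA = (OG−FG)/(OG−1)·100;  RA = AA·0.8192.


AA = (1.068 − 1.026)/(1.068 − 1)·100 = 61.7647
RA = 61.7647·0.8192

50.5976 %


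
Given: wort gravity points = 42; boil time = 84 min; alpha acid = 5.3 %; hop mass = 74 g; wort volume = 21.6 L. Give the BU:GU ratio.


U = 1.65·0.000125^(GP/1000)·(1−e^(−0.04t))/4.15;  IBU = (α/100)·m·U·1000/V;  BU:GU = IBU/GP
U = 1.65·0.000125^(42/1000)·(1−e^(−0.04·84))/4.15 = 0.2631
IBU = (5.3/100)·74·0.2631·1000/21.6 = 47.7756
BU:GU = 47.7756/42

1.1375


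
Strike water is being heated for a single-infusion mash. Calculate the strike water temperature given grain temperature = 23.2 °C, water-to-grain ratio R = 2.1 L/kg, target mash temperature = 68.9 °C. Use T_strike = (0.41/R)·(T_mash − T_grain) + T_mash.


T_strike = (0.41/2.1)·(68.9 − 23.2) + 68.9

77.8224 °C


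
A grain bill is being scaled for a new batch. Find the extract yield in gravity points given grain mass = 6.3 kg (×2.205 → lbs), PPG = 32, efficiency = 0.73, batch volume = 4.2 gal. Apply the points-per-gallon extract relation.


points = lbs × PPG × eff / vol
lbs = 6.3 × 2.205 = 13.8915
points = 13.8915 × 32 × 0.73 / 4.2

77.2632 points


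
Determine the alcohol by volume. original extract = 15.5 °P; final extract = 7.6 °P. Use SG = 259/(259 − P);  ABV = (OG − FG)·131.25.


OG = 259/(259 − 15.5) = 1.0637
FG = 259/(259 − 7.6) = 1.0302
ABV = (1.0637 − 1.0302)·131.25

4.3869 % ABV


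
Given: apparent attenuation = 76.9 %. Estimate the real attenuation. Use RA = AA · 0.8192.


RA = 76.9 · 0.8192

62.9965 %


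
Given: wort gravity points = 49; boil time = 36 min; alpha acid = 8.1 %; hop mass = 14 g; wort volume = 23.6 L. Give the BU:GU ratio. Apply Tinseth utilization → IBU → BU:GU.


U = 1.65·0.000125^(GP/1000)·(1−e^(−0.04t))/4.15;  IBU = (α/100)·m·U·1000/V;  BU:GU = IBU/GP
U = 1.65·0.000125^(49/1000)·(1−e^(−0.04·36))/4.15 = 0.1953
IBU = (8.1/100)·14·0.1953·1000/23.6 = 9.3854
BU:GU = 9.3854/49

0.1915


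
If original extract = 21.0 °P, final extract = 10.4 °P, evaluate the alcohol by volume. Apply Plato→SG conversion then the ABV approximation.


SG = 259/(259 − P);  ABV = (OG − FG)·131.25
OG = 259/(259 − 21.0) = 1.0882
FG = 259/(259 − 10.4) = 1.0418
ABV = (1.0882 − 1.0418)·131.25

6.0901 % ABV


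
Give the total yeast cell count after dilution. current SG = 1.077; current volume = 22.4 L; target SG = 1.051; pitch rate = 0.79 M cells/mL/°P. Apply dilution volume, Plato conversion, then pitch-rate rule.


V_w = V·((SG_c−1)/(SG_t−1)−1);  °P = 259 − 259/SG_t;  cells = rate·(V+V_w)·°P
V_w = 22.4·((1.077−1)/(1.051−1)−1) = 11.4196
V_final = 22.4 + 11.4196 = 33.8196
°P = 259 − 259/1.051 = 12.5680
cells = 0.79·33.8196·12.5680

335.7862 billion cells


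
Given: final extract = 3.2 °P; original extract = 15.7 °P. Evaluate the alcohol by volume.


SG = 259/(259 − P);  ABV = (OG − FG)·131.25
OG = 259/(259 − 15.7) = 1.0645
FG = 259/(259 − 3.2) = 1.0125
ABV = (1.0645 − 1.0125)·131.25

6.8276 % ABV


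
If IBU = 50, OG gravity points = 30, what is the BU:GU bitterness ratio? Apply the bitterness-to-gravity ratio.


BU:GU = IBU / OG_points
BU:GU = 50 / 30

1.6667


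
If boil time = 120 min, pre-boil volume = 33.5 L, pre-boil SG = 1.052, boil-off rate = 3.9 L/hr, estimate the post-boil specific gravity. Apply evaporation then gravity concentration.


V_post = V_pre − rate·(t/60);  SG_post = 1 + (SG_pre−1)·V_pre/V_post
V_post = 33.5 − 3.9·(120/60) = 25.7000
SG_post = 1 + (1.052 − 1)·33.5/25.7000

1.0678


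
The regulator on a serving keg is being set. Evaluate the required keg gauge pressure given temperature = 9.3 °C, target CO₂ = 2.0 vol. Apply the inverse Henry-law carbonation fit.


psi = vols/(0.01821 + 0.09011·e^(−0.04·T)) − 14.695
psi = 2.0/(0.01821 + 0.09011·e^(−0.04·9.3)) − 14.695

10.2030 psi


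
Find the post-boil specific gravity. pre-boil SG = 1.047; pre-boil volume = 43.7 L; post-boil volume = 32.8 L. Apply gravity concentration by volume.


SG_post = 1 + (SG_pre − 1)·V_pre/V_post
pts_pre = (1.047 − 1)·1000 = 47.0000
pts_post = 47.0000·43.7/32.8 = 62.6189
SG_post = 1 + 62.6189/1000

1.0626


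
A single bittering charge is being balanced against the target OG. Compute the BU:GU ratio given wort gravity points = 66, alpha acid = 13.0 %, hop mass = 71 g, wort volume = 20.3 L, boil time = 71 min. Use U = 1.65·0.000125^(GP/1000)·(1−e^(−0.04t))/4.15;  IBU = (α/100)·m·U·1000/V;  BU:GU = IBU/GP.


U = 1.65·0.000125^(66/1000)·(1−e^(−0.04·71))/4.15 = 0.2069
IBU = (13.0/100)·71·0.2069·1000/20.3 = 94.0572
BU:GU = 94.0572/66

1.4251


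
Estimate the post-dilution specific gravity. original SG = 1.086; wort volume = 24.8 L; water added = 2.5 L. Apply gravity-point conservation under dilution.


SG_new = 1 + (SG_old − 1)·V_old/(V_old + V_water)
pts = (1.086 − 1)·1000·24.8/(24.8 + 2.5) = 78.1245
SG_new = 1 + 78.1245/1000

1.0781


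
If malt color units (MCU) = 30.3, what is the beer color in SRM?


SRM = 1.4922 · MCU^0.6859
SRM = 1.4922 · 30.3^0.6859

15.4863 SRM


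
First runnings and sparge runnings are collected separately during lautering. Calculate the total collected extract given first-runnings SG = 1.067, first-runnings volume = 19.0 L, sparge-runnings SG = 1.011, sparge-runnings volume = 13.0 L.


total = Σ (SG_i − 1)·1000·V_i
first = (1.067 − 1)·1000·19.0 = 1273.0000
sparge = (1.011 − 1)·1000·13.0 = 143.0000
total = 1273.0000 + 143.0000

1416.0000 gravity·L


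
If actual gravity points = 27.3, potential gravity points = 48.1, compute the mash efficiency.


efficiency = actual / potential × 100
efficiency = 27.3 / 48.1 × 100

56.7568 %


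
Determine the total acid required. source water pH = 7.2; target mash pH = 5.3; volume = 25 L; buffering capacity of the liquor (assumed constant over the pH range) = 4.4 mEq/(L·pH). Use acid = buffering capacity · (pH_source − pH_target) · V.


acid = 4.4 · (7.2 − 5.3) · 25

209.0000 mEq


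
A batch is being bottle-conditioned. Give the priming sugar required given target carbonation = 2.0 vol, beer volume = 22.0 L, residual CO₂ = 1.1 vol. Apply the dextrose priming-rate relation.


sugar = (target − residual)·4.0·V
sugar = (2.0 − 1.1)·4.0·22.0

79.2000 g


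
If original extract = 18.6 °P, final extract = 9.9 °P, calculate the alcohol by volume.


SG = 259/(259 − P);  ABV = (OG − FG)·131.25
OG = 259/(259 − 18.6) = 1.0774
FG = 259/(259 − 9.9) = 1.0397
ABV = (1.0774 − 1.0397)·131.25

4.9387 % ABV


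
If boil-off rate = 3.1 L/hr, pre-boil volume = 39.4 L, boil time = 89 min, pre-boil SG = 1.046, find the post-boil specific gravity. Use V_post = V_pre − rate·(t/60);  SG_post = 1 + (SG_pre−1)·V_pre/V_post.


V_post = 39.4 − 3.1·(89/60) = 34.8017
SG_post = 1 + (1.046 − 1)·39.4/34.8017

1.0521


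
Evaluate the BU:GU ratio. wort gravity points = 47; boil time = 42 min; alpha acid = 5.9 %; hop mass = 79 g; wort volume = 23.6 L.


U = 1.65·0.000125^(GP/1000)·(1−e^(−0.04t))/4.15;  IBU = (α/100)·m·U·1000/V;  BU:GU = IBU/GP
U = 1.65·0.000125^(47/1000)·(1−e^(−0.04·42))/4.15 = 0.2120
IBU = (5.9/100)·79·0.2120·1000/23.6 = 41.8777
BU:GU = 41.8777/47

0.8910


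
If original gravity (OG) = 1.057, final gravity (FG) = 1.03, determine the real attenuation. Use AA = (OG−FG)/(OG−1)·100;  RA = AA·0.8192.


AA = (1.057 − 1.03)/(1.057 − 1)·100 = 47.3684
RA = 47.3684·0.8192

38.8042 %


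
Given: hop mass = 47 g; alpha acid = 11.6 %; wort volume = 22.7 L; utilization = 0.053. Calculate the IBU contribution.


IBU = (α/100)·mass·U·1000 / V
IBU = (11.6/100)·47·0.053·1000 / 22.7

12.7293 IBU


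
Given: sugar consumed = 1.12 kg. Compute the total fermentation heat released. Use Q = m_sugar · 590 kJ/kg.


Q = 1.12 · 590

660.8000 kJ


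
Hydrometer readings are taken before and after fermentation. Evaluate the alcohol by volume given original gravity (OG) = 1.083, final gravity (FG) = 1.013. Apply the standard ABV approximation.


ABV = (OG − FG) · 131.25
ABV = (1.083 − 1.013) · 131.25

9.1875 % ABV


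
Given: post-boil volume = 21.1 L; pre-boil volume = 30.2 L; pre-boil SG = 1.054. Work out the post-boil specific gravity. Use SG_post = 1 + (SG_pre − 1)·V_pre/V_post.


pts_pre = (1.054 − 1)·1000 = 54.0000
pts_post = 54.0000·30.2/21.1 = 77.2891
SG_post = 1 + 77.2891/1000

1.0773


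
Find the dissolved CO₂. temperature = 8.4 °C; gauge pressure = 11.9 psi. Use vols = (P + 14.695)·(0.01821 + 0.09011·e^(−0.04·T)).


vols = (11.9 + 14.695)·(0.01821 + 0.09011·e^(−0.04·8.4))

2.1969 volumes


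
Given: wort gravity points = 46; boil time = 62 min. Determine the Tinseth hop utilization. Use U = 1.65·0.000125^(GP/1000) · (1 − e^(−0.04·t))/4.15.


bigness = 1.65·0.000125^(46/1000) = 1.0913
boil_factor = (1 − e^(−0.04·62))/4.15 = 0.2208
U = 1.0913 · 0.2208

0.2409


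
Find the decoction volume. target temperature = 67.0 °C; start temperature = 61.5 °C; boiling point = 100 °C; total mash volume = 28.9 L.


V_dec = V_total·(T_target − T_start)/(T_boil − T_start)
V_dec = 28.9·(67.0 − 61.5)/(100 − 61.5)

4.1286 L


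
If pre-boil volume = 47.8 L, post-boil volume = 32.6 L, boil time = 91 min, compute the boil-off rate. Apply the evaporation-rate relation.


rate = (V_pre − V_post) / (t_min/60)
rate = (47.8 − 32.6) / (91/60)

10.0220 L/hr


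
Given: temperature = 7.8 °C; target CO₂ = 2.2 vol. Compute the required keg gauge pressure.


psi = vols/(0.01821 + 0.09011·e^(−0.04·T)) − 14.695
psi = 2.2/(0.01821 + 0.09011·e^(−0.04·7.8)) − 14.695

11.4429 psi


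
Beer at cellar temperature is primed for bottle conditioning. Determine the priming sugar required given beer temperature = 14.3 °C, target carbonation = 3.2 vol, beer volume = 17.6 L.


residual = 14.695·(0.01821 + 0.09011·e^(−0.04·T));  sugar = (target − residual)·4.0·V
residual = 14.695·(0.01821 + 0.09011·e^(−0.04·14.3)) = 1.0149
sugar = (3.2 − 1.0149)·4.0·17.6

153.8276 g


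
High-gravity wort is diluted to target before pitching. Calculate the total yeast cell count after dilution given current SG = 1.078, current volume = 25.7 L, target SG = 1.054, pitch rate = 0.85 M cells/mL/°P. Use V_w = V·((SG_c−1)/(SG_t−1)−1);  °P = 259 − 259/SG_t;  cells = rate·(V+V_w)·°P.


V_w = 25.7·((1.078−1)/(1.054−1)−1) = 11.4222
V_final = 25.7 + 11.4222 = 37.1222
°P = 259 − 259/1.054 = 13.2694
cells = 0.85·37.1222·13.2694

418.7027 billion cells


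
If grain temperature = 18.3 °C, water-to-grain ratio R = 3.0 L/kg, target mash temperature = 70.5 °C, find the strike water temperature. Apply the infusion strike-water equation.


T_strike = (0.41/R)·(T_mash − T_grain) + T_mash
T_strike = (0.41/3.0)·(70.5 − 18.3) + 70.5

77.6340 °C


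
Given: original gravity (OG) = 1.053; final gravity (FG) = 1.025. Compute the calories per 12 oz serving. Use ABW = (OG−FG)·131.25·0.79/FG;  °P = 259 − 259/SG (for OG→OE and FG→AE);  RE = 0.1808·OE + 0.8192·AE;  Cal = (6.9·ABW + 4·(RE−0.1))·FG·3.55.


ABW = (1.053 − 1.025)·131.25·0.79/1.025 = 2.8324
OE = 259 − 259/1.053 = 13.0361 °P
AE = 259 − 259/1.025 = 6.3171 °P
RE = 0.1808·13.0361 + 0.8192·6.3171 = 7.5319 °P
Cal = (6.9·2.8324 + 4·(7.5319−0.1))·1.025·3.55

179.2860 kcal


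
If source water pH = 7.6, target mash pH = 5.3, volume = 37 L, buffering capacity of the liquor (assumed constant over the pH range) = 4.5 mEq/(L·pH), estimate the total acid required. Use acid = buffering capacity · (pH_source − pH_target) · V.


acid = 4.5 · (7.6 − 5.3) · 37

382.9500 mEq


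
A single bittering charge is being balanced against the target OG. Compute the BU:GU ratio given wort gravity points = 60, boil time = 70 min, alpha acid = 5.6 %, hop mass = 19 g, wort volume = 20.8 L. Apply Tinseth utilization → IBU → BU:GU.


U = 1.65·0.000125^(GP/1000)·(1−e^(−0.04t))/4.15;  IBU = (α/100)·m·U·1000/V;  BU:GU = IBU/GP
U = 1.65·0.000125^(60/1000)·(1−e^(−0.04·70))/4.15 = 0.2178
IBU = (5.6/100)·19·0.2178·1000/20.8 = 11.1399
BU:GU = 11.1399/60

0.1857


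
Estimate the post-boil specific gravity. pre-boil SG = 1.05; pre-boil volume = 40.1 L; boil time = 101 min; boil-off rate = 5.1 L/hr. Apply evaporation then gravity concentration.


V_post = V_pre − rate·(t/60);  SG_post = 1 + (SG_pre−1)·V_pre/V_post
V_post = 40.1 − 5.1·(101/60) = 31.5150
SG_post = 1 + (1.05 − 1)·40.1/31.5150

1.0636


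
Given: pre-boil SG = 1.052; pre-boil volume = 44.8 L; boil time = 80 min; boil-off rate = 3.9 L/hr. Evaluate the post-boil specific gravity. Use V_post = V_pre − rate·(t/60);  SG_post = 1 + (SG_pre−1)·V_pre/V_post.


V_post = 44.8 − 3.9·(80/60) = 39.6000
SG_post = 1 + (1.052 − 1)·44.8/39.6000

1.0588


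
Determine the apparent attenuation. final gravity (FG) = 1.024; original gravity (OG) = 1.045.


AA = (OG − FG)/(OG − 1) · 100
AA = (1.045 − 1.024)/(1.045 − 1) · 100

46.6667 %


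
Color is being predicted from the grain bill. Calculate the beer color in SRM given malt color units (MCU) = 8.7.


SRM = 1.4922 · MCU^0.6859
SRM = 1.4922 · 8.7^0.6859

6.5803 SRM


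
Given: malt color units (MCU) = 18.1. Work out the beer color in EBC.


SRM = 1.4922·MCU^0.6859;  EBC = SRM·1.97
SRM = 1.4922·18.1^0.6859 = 10.8760
EBC = 10.8760·1.97

21.4257 EBC


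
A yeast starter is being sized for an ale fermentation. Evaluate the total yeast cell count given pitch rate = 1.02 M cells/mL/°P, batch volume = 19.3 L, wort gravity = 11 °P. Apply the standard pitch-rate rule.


cells (billions) = rate · V_L · °P
cells = 1.02 · 19.3 · 11

216.5460 billion cells


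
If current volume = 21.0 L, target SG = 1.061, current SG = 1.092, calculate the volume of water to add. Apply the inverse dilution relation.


V_water = V·((SG_curr − 1)/(SG_target − 1) − 1)
V_water = 21.0·((1.092 − 1)/(1.061 − 1) − 1)

10.6721 L


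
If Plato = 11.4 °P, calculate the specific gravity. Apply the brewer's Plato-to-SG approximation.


SG = 259/(259 − P)
SG = 259/(259 − 11.4)

1.0460


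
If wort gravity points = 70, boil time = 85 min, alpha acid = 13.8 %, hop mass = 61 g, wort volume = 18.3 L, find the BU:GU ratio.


U = 1.65·0.000125^(GP/1000)·(1−e^(−0.04t))/4.15;  IBU = (α/100)·m·U·1000/V;  BU:GU = IBU/GP
U = 1.65·0.000125^(70/1000)·(1−e^(−0.04·85))/4.15 = 0.2049
IBU = (13.8/100)·61·0.2049·1000/18.3 = 94.2402
BU:GU = 94.2402/70

1.3463


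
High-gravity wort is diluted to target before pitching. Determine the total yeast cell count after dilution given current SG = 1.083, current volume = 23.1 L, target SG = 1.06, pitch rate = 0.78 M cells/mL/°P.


V_w = V·((SG_c−1)/(SG_t−1)−1);  °P = 259 − 259/SG_t;  cells = rate·(V+V_w)·°P
V_w = 23.1·((1.083−1)/(1.06−1)−1) = 8.8550
V_final = 23.1 + 8.8550 = 31.9550
°P = 259 − 259/1.06 = 14.6604
cells = 0.78·31.9550·14.6604

365.4084 billion cells


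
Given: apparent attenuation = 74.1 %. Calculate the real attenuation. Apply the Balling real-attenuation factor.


RA = AA · 0.8192
RA = 74.1 · 0.8192

60.7027 %


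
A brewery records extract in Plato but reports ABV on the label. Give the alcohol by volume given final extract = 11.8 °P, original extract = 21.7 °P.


SG = 259/(259 − P);  ABV = (OG − FG)·131.25
OG = 259/(259 − 21.7) = 1.0914
FG = 259/(259 − 11.8) = 1.0477
ABV = (1.0914 − 1.0477)·131.25

5.7370 % ABV


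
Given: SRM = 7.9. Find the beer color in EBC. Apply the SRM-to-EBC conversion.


EBC = SRM · 1.97
EBC = 7.9 · 1.97

15.5630 EBC


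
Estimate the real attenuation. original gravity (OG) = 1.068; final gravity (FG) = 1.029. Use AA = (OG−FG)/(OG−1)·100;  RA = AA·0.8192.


AA = (1.068 − 1.029)/(1.068 − 1)·100 = 57.3529
RA = 57.3529·0.8192

46.9835 %


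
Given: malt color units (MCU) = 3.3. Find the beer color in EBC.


SRM = 1.4922·MCU^0.6859;  EBC = SRM·1.97
SRM = 1.4922·3.3^0.6859 = 3.3844
EBC = 3.3844·1.97

6.6672 EBC


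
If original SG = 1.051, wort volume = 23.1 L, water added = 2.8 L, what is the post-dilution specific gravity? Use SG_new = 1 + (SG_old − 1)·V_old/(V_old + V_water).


pts = (1.051 − 1)·1000·23.1/(23.1 + 2.8) = 45.4865
SG_new = 1 + 45.4865/1000

1.0455


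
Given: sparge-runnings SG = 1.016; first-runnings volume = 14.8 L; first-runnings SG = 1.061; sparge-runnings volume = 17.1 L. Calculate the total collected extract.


total = Σ (SG_i − 1)·1000·V_i
first = (1.061 − 1)·1000·14.8 = 902.8000
sparge = (1.016 − 1)·1000·17.1 = 273.6000
total = 902.8000 + 273.6000

1176.4000 gravity·L


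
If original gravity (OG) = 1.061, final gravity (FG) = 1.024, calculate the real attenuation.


AA = (OG−FG)/(OG−1)·100;  RA = AA·0.8192
AA = (1.061 − 1.024)/(1.061 − 1)·100 = 60.6557
RA = 60.6557·0.8192

49.6892 %


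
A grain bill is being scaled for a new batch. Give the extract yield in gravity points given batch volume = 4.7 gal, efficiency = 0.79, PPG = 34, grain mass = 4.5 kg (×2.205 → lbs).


points = lbs × PPG × eff / vol
lbs = 4.5 × 2.205 = 9.9225
points = 9.9225 × 34 × 0.79 / 4.7

56.7060 points


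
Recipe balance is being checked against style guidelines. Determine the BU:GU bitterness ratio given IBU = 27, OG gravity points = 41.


BU:GU = IBU / OG_points
BU:GU = 27 / 41

0.6585


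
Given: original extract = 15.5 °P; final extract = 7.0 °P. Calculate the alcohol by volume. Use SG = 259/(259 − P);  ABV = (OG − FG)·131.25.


OG = 259/(259 − 15.5) = 1.0637
FG = 259/(259 − 7.0) = 1.0278
ABV = (1.0637 − 1.0278)·131.25

4.7089 % ABV


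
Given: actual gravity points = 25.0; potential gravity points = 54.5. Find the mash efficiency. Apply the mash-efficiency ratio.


efficiency = actual / potential × 100
efficiency = 25.0 / 54.5 × 100

45.8716 %


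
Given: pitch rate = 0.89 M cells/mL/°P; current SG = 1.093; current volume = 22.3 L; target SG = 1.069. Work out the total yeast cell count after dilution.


V_w = V·((SG_c−1)/(SG_t−1)−1);  °P = 259 − 259/SG_t;  cells = rate·(V+V_w)·°P
V_w = 22.3·((1.093−1)/(1.069−1)−1) = 7.7565
V_final = 22.3 + 7.7565 = 30.0565
°P = 259 − 259/1.069 = 16.7175
cells = 0.89·30.0565·16.7175

447.1980 billion cells


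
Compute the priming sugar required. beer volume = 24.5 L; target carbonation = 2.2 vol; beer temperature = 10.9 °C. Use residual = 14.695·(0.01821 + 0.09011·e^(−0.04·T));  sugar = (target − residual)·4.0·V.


residual = 14.695·(0.01821 + 0.09011·e^(−0.04·10.9)) = 1.1238
sugar = (2.2 − 1.1238)·4.0·24.5

105.4651 g


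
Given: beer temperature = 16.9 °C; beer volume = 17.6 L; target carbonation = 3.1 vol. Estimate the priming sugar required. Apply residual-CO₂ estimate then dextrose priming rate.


residual = 14.695·(0.01821 + 0.09011·e^(−0.04·T));  sugar = (target − residual)·4.0·V
residual = 14.695·(0.01821 + 0.09011·e^(−0.04·16.9)) = 0.9411
sugar = (3.1 − 0.9411)·4.0·17.6

151.9845 g


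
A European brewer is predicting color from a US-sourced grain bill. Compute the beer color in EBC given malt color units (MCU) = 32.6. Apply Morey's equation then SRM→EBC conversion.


SRM = 1.4922·MCU^0.6859;  EBC = SRM·1.97
SRM = 1.4922·32.6^0.6859 = 16.2833
EBC = 16.2833·1.97

32.0781 EBC


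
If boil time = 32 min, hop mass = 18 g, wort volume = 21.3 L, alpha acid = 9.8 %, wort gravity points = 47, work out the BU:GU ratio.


U = 1.65·0.000125^(GP/1000)·(1−e^(−0.04t))/4.15;  IBU = (α/100)·m·U·1000/V;  BU:GU = IBU/GP
U = 1.65·0.000125^(47/1000)·(1−e^(−0.04·32))/4.15 = 0.1882
IBU = (9.8/100)·18·0.1882·1000/21.3 = 15.5820
BU:GU = 15.5820/47

0.3315


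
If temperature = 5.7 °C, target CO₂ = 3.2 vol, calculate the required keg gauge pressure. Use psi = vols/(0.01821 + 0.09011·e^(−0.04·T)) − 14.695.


psi = 3.2/(0.01821 + 0.09011·e^(−0.04·5.7)) − 14.695

20.8808 psi


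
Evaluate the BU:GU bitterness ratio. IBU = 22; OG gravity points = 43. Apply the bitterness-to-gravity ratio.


BU:GU = IBU / OG_points
BU:GU = 22 / 43

0.5116


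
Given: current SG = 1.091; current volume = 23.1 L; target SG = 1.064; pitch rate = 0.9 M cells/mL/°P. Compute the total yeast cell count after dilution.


V_w = V·((SG_c−1)/(SG_t−1)−1);  °P = 259 − 259/SG_t;  cells = rate·(V+V_w)·°P
V_w = 23.1·((1.091−1)/(1.064−1)−1) = 9.7453
V_final = 23.1 + 9.7453 = 32.8453
°P = 259 − 259/1.064 = 15.5789
cells = 0.9·32.8453·15.5789

460.5259 billion cells


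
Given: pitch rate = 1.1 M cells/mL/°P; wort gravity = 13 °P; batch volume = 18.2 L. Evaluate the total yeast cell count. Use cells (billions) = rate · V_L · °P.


cells = 1.1 · 18.2 · 13

260.2600 billion cells


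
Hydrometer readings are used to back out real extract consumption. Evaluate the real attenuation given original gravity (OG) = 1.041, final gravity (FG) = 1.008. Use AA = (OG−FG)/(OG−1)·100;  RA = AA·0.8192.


AA = (1.041 − 1.008)/(1.041 − 1)·100 = 80.4878
RA = 80.4878·0.8192

65.9356 %
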